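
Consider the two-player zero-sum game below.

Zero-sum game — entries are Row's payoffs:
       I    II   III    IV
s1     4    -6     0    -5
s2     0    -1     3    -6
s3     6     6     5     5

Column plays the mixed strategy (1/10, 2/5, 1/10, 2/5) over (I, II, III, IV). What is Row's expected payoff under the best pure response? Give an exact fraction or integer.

s1: (4)·(1/10) + (-6)·(2/5) + (0)·(1/10) + (-5)·(2/5) = -4.
s2: (0)·(1/10) + (-1)·(2/5) + (3)·(1/10) + (-6)·(2/5) = -5/2.
s3: (6)·(1/10) + (6)·(2/5) + (5)·(1/10) + (5)·(2/5) = 11/2.
The best pure response is s3 with expected payoff 11/2.

11/2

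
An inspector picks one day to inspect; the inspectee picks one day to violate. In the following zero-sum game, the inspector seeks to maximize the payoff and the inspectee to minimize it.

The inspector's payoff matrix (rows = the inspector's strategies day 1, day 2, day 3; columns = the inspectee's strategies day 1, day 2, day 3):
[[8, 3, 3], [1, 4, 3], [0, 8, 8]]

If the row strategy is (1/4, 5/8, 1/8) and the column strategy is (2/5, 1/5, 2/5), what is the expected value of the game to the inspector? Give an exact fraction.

67/20

Against (2/5, 1/5, 2/5), each row's expected payoff is day 1: 5; day 2: 12/5; day 3: 24/5.
Taking the (1/4, 5/8, 1/8)-weighted average: (1/4)·(5) + (5/8)·(12/5) + (1/8)·(24/5) = 67/20.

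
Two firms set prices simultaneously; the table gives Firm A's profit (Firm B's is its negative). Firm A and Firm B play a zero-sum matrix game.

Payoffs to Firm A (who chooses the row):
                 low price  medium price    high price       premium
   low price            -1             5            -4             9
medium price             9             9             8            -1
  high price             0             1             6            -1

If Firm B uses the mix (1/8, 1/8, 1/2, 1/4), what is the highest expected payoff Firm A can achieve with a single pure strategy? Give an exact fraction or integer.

6

low price: (-1)·(1/8) + (5)·(1/8) + (-4)·(1/2) + (9)·(1/4) = 3/4.
medium price: (9)·(1/8) + (9)·(1/8) + (8)·(1/2) + (-1)·(1/4) = 6.
high price: (0)·(1/8) + (1)·(1/8) + (6)·(1/2) + (-1)·(1/4) = 23/8.
The best pure response is medium price with expected payoff 6.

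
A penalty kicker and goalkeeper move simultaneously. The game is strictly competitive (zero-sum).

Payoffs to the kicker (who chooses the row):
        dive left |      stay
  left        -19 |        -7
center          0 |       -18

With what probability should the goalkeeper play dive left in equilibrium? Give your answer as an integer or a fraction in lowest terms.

11/30

Row minima are -19 and -18, so the kicker's maximin is -18; column maxima are 0 and -7, so the goalkeeper's minimax is -7. These differ, so the equilibrium is in mixed strategies.
Let the goalkeeper play dive left with probability q. The kicker is indifferent when −19q − 7(1−q) = −18(1−q), giving q = 11/30.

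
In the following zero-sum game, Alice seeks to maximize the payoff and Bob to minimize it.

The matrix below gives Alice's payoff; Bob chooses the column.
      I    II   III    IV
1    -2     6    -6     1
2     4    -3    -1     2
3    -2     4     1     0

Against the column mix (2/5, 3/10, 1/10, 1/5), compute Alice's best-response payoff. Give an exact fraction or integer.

1

1: (-2)·(2/5) + (6)·(3/10) + (-6)·(1/10) + (1)·(1/5) = 3/5.
2: (4)·(2/5) + (-3)·(3/10) + (-1)·(1/10) + (2)·(1/5) = 1.
3: (-2)·(2/5) + (4)·(3/10) + (1)·(1/10) + (0)·(1/5) = 1/2.
The best pure response is 2 with expected payoff 1.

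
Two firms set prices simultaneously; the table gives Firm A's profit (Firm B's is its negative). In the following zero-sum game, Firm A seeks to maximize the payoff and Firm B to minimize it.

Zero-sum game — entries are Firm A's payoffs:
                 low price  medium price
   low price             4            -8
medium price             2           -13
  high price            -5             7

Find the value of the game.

Row medium price is strictly dominated by row low price, so Firm A never plays it.
The remaining 2×2 game on (low price, high price) × (low price, medium price) has no saddle point. Let Firm A play low price with probability p; indifference gives 4p − 5(1−p) = −8p + 7(1−p), so p = 1/2.
Similarly Firm B's optimal q on low price is 5/8, and the value is 4·(5/8) + (-8)·(3/8) = -1/2.

-1/2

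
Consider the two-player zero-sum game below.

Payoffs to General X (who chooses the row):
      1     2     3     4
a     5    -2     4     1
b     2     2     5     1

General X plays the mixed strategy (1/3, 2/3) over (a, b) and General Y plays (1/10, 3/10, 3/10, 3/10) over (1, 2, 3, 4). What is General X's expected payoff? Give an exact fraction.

11/5

Against (1/10, 3/10, 3/10, 3/10), each row's expected payoff is a: 7/5; b: 13/5.
Taking the (1/3, 2/3)-weighted average: (1/3)·(7/5) + (2/3)·(13/5) = 11/5.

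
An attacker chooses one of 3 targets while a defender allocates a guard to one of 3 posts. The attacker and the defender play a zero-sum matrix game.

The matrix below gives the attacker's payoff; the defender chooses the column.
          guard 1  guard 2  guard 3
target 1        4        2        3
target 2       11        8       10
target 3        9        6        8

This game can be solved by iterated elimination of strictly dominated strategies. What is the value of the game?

Row target 3 is strictly dominated by row target 2 (11>9, 8>6, 10>8); eliminate target 3.
Row target 1 is strictly dominated by row target 2 (11>4, 8>2, 10>3); eliminate target 1.
Column guard 3 is strictly dominated by guard 2 for the defender (8<10); eliminate guard 3.
Column guard 1 is strictly dominated by guard 2 for the defender (8<11); eliminate guard 1.
Only (target 2, guard 2) remains, with payoff 8.

8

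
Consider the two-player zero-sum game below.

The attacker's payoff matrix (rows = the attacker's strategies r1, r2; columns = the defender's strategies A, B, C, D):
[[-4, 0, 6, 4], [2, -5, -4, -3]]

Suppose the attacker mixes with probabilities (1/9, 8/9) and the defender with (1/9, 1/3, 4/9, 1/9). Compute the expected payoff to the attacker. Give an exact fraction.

-232/81

Against (1/9, 1/3, 4/9, 1/9), each row's expected payoff is r1: 8/3; r2: -32/9.
Taking the (1/9, 8/9)-weighted average: (1/9)·(8/3) + (8/9)·(-32/9) = -232/81.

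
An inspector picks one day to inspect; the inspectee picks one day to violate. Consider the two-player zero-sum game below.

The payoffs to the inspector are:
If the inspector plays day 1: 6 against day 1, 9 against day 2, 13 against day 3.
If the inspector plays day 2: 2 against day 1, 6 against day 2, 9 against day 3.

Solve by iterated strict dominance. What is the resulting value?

Row day 2 is strictly dominated by row day 1 (6>2, 9>6, 13>9); eliminate day 2.
Column day 2 is strictly dominated by day 1 for the inspectee (6<9); eliminate day 2.
Column day 3 is strictly dominated by day 1 for the inspectee (6<13); eliminate day 3.
Only (day 1, day 1) remains, with payoff 6.

6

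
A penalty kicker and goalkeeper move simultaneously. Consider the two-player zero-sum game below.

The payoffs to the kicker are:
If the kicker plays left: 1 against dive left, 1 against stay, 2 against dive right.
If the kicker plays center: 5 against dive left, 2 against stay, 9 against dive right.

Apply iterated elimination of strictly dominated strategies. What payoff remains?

Column dive right is strictly dominated by dive left for the goalkeeper (1<2, 5<9); eliminate dive right.
Row left is strictly dominated by row center (5>1, 2>1); eliminate left.
Column dive left is strictly dominated by stay for the goalkeeper (2<5); eliminate dive left.
Only (center, stay) remains, with payoff 2.

2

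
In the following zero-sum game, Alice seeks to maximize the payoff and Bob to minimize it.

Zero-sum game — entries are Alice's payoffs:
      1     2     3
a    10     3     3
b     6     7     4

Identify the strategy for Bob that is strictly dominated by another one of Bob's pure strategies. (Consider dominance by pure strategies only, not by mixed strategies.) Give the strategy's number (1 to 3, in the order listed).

Bob prefers columns that give Alice less. Compare 1 with 3: 3 < 10, 4 < 6.
So 3 strictly dominates 1 for Bob; 1 is strictly dominated.

1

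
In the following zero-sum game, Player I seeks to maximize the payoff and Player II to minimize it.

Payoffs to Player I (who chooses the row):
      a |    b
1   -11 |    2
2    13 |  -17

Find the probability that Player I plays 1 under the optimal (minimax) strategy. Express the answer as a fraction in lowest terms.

30/43

Row minima are -11 and -17, so Player I's maximin is -11; column maxima are 13 and 2, so Player II's minimax is 2. These differ, so the equilibrium is in mixed strategies.
Let Player I play 1 with probability p. Player II is indifferent when −11p + 13(1−p) = 2p − 17(1−p), giving p = 30/43.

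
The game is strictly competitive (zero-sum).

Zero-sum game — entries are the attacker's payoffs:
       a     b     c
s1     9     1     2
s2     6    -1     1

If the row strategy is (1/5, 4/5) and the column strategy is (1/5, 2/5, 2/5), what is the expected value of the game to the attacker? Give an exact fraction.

39/25

Against (1/5, 2/5, 2/5), each row's expected payoff is s1: 3; s2: 6/5.
Taking the (1/5, 4/5)-weighted average: (1/5)·(3) + (4/5)·(6/5) = 39/25.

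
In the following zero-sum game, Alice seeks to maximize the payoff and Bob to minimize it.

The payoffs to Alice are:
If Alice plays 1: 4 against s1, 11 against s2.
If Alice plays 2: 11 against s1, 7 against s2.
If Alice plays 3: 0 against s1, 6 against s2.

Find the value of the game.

Row 3 is strictly dominated by row 1, so Alice never plays it.
The remaining 2×2 game on (1, 2) × (s1, s2) has no saddle point. Let Alice play 1 with probability p; indifference gives 4p + 11(1−p) = 11p + 7(1−p), so p = 4/11.
Similarly Bob's optimal q on s1 is 4/11, and the value is 4·(4/11) + (11)·(7/11) = 93/11.

93/11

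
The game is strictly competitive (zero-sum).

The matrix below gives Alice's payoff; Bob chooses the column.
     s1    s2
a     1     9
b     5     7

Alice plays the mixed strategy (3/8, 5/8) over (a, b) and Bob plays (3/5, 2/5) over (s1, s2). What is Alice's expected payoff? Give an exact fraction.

Against (3/5, 2/5), each row's expected payoff is a: 21/5; b: 29/5.
Taking the (3/8, 5/8)-weighted average: (3/8)·(21/5) + (5/8)·(29/5) = 26/5.

26/5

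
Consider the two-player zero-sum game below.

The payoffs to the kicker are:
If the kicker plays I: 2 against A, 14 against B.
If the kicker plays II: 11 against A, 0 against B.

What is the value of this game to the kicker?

154/23

Row minima are 2 and 0, so the kicker's maximin is 2; column maxima are 11 and 14, so the goalkeeper's minimax is 11. These differ, so the equilibrium is in mixed strategies.
Let the kicker play I with probability p. The goalkeeper is indifferent when 2p + 11(1−p) = 14p, giving p = 11/23.
Let the goalkeeper play A with probability q. The kicker is indifferent when 2q + 14(1−q) = 11q, giving q = 14/23.
The value is 2·(14/23) + (14)·(9/23) = 154/23.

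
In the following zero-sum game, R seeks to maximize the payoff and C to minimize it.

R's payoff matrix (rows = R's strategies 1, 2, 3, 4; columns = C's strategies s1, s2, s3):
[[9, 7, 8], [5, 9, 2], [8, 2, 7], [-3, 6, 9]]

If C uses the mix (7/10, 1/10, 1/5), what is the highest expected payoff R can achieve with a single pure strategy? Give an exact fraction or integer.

1: (9)·(7/10) + (7)·(1/10) + (8)·(1/5) = 43/5.
2: (5)·(7/10) + (9)·(1/10) + (2)·(1/5) = 24/5.
3: (8)·(7/10) + (2)·(1/10) + (7)·(1/5) = 36/5.
4: (-3)·(7/10) + (6)·(1/10) + (9)·(1/5) = 3/10.
The best pure response is 1 with expected payoff 43/5.

43/5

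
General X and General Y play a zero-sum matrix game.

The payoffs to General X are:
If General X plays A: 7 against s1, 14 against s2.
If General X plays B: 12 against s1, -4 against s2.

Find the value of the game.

Row minima are 7 and -4, so General X's maximin is 7; column maxima are 12 and 14, so General Y's minimax is 12. These differ, so the equilibrium is in mixed strategies.
Let General X play A with probability p. General Y is indifferent when 7p + 12(1−p) = 14p − 4(1−p), giving p = 16/23.
Let General Y play s1 with probability q. General X is indifferent when 7q + 14(1−q) = 12q − 4(1−q), giving q = 18/23.
The value is 7·(18/23) + (14)·(5/23) = 196/23.

196/23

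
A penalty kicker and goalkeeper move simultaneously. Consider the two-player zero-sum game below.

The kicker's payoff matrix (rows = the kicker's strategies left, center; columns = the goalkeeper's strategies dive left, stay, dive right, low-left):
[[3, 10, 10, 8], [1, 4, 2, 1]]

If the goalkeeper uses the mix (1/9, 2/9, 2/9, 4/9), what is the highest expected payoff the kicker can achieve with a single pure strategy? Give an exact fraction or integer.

left: (3)·(1/9) + (10)·(2/9) + (10)·(2/9) + (8)·(4/9) = 25/3.
center: (1)·(1/9) + (4)·(2/9) + (2)·(2/9) + (1)·(4/9) = 17/9.
The best pure response is left with expected payoff 25/3.

25/3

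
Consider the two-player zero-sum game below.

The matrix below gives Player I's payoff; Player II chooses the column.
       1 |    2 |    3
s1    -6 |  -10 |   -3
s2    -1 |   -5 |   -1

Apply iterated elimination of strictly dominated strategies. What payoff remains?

Column 1 is strictly dominated by 2 for Player II (-10<-6, -5<-1); eliminate 1.
Column 3 is strictly dominated by 2 for Player II (-10<-3, -5<-1); eliminate 3.
Row s1 is strictly dominated by row s2 (-5>-10); eliminate s1.
Only (s2, 2) remains, with payoff -5.

-5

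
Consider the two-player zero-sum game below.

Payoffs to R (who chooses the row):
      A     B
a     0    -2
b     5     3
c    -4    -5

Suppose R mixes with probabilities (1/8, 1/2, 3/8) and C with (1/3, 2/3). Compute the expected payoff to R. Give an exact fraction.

-1/12

Against (1/3, 2/3), each row's expected payoff is a: -4/3; b: 11/3; c: -14/3.
Taking the (1/8, 1/2, 3/8)-weighted average: (1/8)·(-4/3) + (1/2)·(11/3) + (3/8)·(-14/3) = -1/12.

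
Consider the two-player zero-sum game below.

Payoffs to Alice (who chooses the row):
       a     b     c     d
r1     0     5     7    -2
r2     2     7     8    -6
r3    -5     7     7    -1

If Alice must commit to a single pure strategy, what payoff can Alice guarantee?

The worst-case payoff for each row is r1: -2, r2: -6, r3: -5.
The best of these is -2.

-2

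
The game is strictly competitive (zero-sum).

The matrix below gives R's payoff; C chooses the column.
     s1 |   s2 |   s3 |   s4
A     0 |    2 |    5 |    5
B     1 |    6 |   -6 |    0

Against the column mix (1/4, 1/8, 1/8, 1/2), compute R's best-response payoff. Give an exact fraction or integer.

27/8

A: (0)·(1/4) + (2)·(1/8) + (5)·(1/8) + (5)·(1/2) = 27/8.
B: (1)·(1/4) + (6)·(1/8) + (-6)·(1/8) + (0)·(1/2) = 1/4.
The best pure response is A with expected payoff 27/8.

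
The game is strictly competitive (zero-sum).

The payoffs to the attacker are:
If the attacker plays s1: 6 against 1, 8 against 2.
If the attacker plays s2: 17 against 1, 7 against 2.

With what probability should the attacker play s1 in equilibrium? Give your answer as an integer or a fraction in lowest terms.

Row minima are 6 and 7, so the attacker's maximin is 7; column maxima are 17 and 8, so the defender's minimax is 8. These differ, so the equilibrium is in mixed strategies.
Let the attacker play s1 with probability p. The defender is indifferent when 6p + 17(1−p) = 8p + 7(1−p), giving p = 5/6.

5/6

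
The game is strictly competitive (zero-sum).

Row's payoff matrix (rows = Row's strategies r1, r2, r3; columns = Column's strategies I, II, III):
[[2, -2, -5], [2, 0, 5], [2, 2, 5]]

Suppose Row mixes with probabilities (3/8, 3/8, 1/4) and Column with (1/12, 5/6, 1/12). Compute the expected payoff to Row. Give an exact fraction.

1/16

Against (1/12, 5/6, 1/12), each row's expected payoff is r1: -23/12; r2: 7/12; r3: 9/4.
Taking the (3/8, 3/8, 1/4)-weighted average: (3/8)·(-23/12) + (3/8)·(7/12) + (1/4)·(9/4) = 1/16.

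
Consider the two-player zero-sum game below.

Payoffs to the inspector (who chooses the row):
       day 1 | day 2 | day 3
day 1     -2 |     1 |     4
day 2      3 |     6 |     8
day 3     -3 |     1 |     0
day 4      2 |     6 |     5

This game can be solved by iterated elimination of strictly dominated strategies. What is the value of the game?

3

Row day 1 is strictly dominated by row day 2 (3>-2, 6>1, 8>4); eliminate day 1.
Column day 3 is strictly dominated by day 1 for the inspectee (3<8, -3<0, 2<5); eliminate day 3.
Row day 3 is strictly dominated by row day 2 (3>-3, 6>1); eliminate day 3.
Column day 2 is strictly dominated by day 1 for the inspectee (3<6, 2<6); eliminate day 2.
Row day 4 is strictly dominated by row day 2 (3>2); eliminate day 4.
Only (day 2, day 1) remains, with payoff 3.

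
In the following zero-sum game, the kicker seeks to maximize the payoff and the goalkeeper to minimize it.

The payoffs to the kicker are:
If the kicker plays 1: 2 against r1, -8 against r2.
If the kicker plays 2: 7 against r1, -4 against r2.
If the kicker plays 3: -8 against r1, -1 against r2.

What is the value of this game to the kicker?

Row 1 is strictly dominated by row 2, so the kicker never plays it.
The remaining 2×2 game on (2, 3) × (r1, r2) has no saddle point. Let the kicker play 2 with probability p; indifference gives 7p − 8(1−p) = −4p − (1−p), so p = 7/18.
Similarly the goalkeeper's optimal q on r1 is 1/6, and the value is 7·(1/6) + (-4)·(5/6) = -13/6.

-13/6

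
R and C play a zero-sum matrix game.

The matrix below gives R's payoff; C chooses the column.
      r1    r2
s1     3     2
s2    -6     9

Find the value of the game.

39/16

Row minima are 2 and -6, so R's maximin is 2; column maxima are 3 and 9, so C's minimax is 3. These differ, so the equilibrium is in mixed strategies.
Let R play s1 with probability p. C is indifferent when 3p − 6(1−p) = 2p + 9(1−p), giving p = 15/16.
Let C play r1 with probability q. R is indifferent when 3q + 2(1−q) = −6q + 9(1−q), giving q = 7/16.
The value is 3·(7/16) + (2)·(9/16) = 39/16.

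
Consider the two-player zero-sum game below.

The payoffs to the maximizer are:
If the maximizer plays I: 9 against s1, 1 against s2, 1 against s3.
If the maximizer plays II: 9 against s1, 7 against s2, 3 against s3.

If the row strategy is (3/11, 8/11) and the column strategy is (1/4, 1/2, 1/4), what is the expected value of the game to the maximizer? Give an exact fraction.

Against (1/4, 1/2, 1/4), each row's expected payoff is I: 3; II: 13/2.
Taking the (3/11, 8/11)-weighted average: (3/11)·(3) + (8/11)·(13/2) = 61/11.

61/11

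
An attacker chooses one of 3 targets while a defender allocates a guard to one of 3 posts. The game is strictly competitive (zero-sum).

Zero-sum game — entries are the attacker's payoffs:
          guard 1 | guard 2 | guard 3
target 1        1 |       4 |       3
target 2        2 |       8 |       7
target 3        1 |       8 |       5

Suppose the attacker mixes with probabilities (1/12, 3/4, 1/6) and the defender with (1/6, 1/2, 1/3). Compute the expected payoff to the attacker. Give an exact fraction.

449/72

Against (1/6, 1/2, 1/3), each row's expected payoff is target 1: 19/6; target 2: 20/3; target 3: 35/6.
Taking the (1/12, 3/4, 1/6)-weighted average: (1/12)·(19/6) + (3/4)·(20/3) + (1/6)·(35/6) = 449/72.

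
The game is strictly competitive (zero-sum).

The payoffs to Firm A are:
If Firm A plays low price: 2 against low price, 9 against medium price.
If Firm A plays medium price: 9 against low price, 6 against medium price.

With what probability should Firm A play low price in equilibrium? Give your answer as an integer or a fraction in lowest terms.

Row minima are 2 and 6, so Firm A's maximin is 6; column maxima are 9 and 9, so Firm B's minimax is 9. These differ, so the equilibrium is in mixed strategies.
Let Firm A play low price with probability p. Firm B is indifferent when 2p + 9(1−p) = 9p + 6(1−p), giving p = 3/10.

3/10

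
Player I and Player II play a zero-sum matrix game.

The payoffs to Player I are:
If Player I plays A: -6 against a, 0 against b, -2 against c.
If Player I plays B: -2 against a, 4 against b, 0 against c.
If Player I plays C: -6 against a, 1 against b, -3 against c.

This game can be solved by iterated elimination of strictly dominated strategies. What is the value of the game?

Column c is strictly dominated by a for Player II (-6<-2, -2<0, -6<-3); eliminate c.
Column b is strictly dominated by a for Player II (-6<0, -2<4, -6<1); eliminate b.
Row C is strictly dominated by row B (-2>-6); eliminate C.
Row A is strictly dominated by row B (-2>-6); eliminate A.
Only (B, a) remains, with payoff -2.

-2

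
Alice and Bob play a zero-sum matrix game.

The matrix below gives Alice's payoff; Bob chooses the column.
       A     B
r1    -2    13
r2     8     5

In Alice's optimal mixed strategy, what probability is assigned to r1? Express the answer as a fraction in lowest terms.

1/6

Row minima are -2 and 5, so Alice's maximin is 5; column maxima are 8 and 13, so Bob's minimax is 8. These differ, so the equilibrium is in mixed strategies.
Let Alice play r1 with probability p. Bob is indifferent when −2p + 8(1−p) = 13p + 5(1−p), giving p = 1/6.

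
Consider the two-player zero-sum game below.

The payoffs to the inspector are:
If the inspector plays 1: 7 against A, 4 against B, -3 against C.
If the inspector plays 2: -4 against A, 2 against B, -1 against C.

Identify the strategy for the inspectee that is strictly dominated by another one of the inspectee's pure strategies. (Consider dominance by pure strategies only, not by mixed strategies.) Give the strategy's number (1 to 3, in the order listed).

2

The inspectee prefers columns that give the inspector less. Compare B with C: -3 < 4, -1 < 2.
So C strictly dominates B for the inspectee; B is strictly dominated.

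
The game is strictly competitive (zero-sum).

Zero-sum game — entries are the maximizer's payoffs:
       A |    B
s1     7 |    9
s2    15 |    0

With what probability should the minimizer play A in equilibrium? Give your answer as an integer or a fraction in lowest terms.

Row minima are 7 and 0, so the maximizer's maximin is 7; column maxima are 15 and 9, so the minimizer's minimax is 9. These differ, so the equilibrium is in mixed strategies.
Let the minimizer play A with probability q. The maximizer is indifferent when 7q + 9(1−q) = 15q, giving q = 9/17.

9/17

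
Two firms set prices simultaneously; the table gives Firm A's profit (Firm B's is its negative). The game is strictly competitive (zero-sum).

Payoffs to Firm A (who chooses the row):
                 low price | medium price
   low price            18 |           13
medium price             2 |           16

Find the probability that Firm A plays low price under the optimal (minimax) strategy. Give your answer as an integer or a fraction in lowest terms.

14/19

Row minima are 13 and 2, so Firm A's maximin is 13; column maxima are 18 and 16, so Firm B's minimax is 16. These differ, so the equilibrium is in mixed strategies.
Let Firm A play low price with probability p. Firm B is indifferent when 18p + 2(1−p) = 13p + 16(1−p), giving p = 14/19.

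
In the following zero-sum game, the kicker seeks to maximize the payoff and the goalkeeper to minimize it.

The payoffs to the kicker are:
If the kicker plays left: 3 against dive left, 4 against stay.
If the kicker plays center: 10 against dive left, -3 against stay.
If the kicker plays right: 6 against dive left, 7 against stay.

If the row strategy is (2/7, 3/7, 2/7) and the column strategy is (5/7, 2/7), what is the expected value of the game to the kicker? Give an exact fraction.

38/7

Against (5/7, 2/7), each row's expected payoff is left: 23/7; center: 44/7; right: 44/7.
Taking the (2/7, 3/7, 2/7)-weighted average: (2/7)·(23/7) + (3/7)·(44/7) + (2/7)·(44/7) = 38/7.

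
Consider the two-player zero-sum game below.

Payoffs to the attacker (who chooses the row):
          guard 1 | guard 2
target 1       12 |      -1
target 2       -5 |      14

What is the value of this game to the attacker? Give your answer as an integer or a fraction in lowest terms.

Row minima are -1 and -5, so the attacker's maximin is -1; column maxima are 12 and 14, so the defender's minimax is 12. These differ, so the equilibrium is in mixed strategies.
Let the attacker play target 1 with probability p. The defender is indifferent when 12p − 5(1−p) = −p + 14(1−p), giving p = 19/32.
Let the defender play guard 1 with probability q. The attacker is indifferent when 12q − (1−q) = −5q + 14(1−q), giving q = 15/32.
The value is 12·(15/32) + (-1)·(17/32) = 163/32.

163/32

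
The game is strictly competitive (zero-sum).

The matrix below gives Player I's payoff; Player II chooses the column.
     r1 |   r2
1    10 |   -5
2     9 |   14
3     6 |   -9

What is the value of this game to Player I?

Row 3 is strictly dominated by row 1, so Player I never plays it.
The remaining 2×2 game on (1, 2) × (r1, r2) has no saddle point. Let Player I play 1 with probability p; indifference gives 10p + 9(1−p) = −5p + 14(1−p), so p = 1/4.
Similarly Player II's optimal q on r1 is 19/20, and the value is 10·(19/20) + (-5)·(1/20) = 37/4.

37/4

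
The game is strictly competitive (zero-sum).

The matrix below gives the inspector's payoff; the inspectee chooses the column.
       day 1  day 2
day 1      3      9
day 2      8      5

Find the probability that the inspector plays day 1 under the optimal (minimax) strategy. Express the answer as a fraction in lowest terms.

Row minima are 3 and 5, so the inspector's maximin is 5; column maxima are 8 and 9, so the inspectee's minimax is 8. These differ, so the equilibrium is in mixed strategies.
Let the inspector play day 1 with probability p. The inspectee is indifferent when 3p + 8(1−p) = 9p + 5(1−p), giving p = 1/3.

1/3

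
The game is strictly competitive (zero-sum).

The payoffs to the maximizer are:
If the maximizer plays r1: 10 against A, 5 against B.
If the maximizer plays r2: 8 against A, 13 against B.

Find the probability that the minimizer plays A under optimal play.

Row minima are 5 and 8, so the maximizer's maximin is 8; column maxima are 10 and 13, so the minimizer's minimax is 10. These differ, so the equilibrium is in mixed strategies.
Let the minimizer play A with probability q. The maximizer is indifferent when 10q + 5(1−q) = 8q + 13(1−q), giving q = 4/5.

4/5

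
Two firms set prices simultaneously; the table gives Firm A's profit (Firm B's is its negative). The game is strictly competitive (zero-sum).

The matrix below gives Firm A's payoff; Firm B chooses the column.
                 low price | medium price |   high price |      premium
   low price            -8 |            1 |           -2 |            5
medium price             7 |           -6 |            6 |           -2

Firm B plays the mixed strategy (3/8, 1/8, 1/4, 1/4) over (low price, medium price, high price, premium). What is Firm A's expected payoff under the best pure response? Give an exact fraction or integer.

low price: (-8)·(3/8) + (1)·(1/8) + (-2)·(1/4) + (5)·(1/4) = -17/8.
medium price: (7)·(3/8) + (-6)·(1/8) + (6)·(1/4) + (-2)·(1/4) = 23/8.
The best pure response is medium price with expected payoff 23/8.

23/8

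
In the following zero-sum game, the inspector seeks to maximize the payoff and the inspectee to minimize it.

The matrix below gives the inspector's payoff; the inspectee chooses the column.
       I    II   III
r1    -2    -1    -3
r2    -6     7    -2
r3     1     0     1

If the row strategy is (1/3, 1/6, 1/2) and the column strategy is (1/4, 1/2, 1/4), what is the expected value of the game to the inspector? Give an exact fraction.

-1/12

Against (1/4, 1/2, 1/4), each row's expected payoff is r1: -7/4; r2: 3/2; r3: 1/2.
Taking the (1/3, 1/6, 1/2)-weighted average: (1/3)·(-7/4) + (1/6)·(3/2) + (1/2)·(1/2) = -1/12.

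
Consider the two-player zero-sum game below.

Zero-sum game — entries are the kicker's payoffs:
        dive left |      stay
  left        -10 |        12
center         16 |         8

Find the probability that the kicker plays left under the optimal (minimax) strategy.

4/15

Row minima are -10 and 8, so the kicker's maximin is 8; column maxima are 16 and 12, so the goalkeeper's minimax is 12. These differ, so the equilibrium is in mixed strategies.
Let the kicker play left with probability p. The goalkeeper is indifferent when −10p + 16(1−p) = 12p + 8(1−p), giving p = 4/15.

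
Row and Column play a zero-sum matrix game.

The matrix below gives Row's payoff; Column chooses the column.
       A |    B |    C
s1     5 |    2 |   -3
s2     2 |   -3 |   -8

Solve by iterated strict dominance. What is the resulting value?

-3

Column A is strictly dominated by B for Column (2<5, -3<2); eliminate A.
Row s2 is strictly dominated by row s1 (2>-3, -3>-8); eliminate s2.
Column B is strictly dominated by C for Column (-3<2); eliminate B.
Only (s1, C) remains, with payoff -3.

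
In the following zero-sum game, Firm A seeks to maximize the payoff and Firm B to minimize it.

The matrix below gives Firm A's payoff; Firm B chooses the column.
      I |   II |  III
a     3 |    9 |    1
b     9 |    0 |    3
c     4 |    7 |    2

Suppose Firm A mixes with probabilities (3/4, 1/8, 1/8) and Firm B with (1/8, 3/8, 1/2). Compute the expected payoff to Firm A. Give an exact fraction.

129/32

Against (1/8, 3/8, 1/2), each row's expected payoff is a: 17/4; b: 21/8; c: 33/8.
Taking the (3/4, 1/8, 1/8)-weighted average: (3/4)·(17/4) + (1/8)·(21/8) + (1/8)·(33/8) = 129/32.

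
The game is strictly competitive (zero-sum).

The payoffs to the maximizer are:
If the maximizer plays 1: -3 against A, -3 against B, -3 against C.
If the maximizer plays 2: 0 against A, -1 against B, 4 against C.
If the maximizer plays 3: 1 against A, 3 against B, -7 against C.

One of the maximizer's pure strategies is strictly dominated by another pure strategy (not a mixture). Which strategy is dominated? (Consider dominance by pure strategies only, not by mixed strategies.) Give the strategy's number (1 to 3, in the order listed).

1

Compare 1 with 2: 0 > -3, -1 > -3, 4 > -3.
So 2 strictly dominates 1 for the maximizer; 1 is strictly dominated.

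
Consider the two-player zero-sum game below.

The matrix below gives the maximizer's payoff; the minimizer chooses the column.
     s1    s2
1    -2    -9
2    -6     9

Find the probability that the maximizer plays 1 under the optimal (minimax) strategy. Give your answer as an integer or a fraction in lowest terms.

Row minima are -9 and -6, so the maximizer's maximin is -6; column maxima are -2 and 9, so the minimizer's minimax is -2. These differ, so the equilibrium is in mixed strategies.
Let the maximizer play 1 with probability p. The minimizer is indifferent when −2p − 6(1−p) = −9p + 9(1−p), giving p = 15/22.

15/22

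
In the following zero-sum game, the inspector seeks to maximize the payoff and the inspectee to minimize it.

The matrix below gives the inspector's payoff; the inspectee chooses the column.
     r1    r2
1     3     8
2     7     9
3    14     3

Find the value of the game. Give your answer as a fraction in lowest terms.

105/13

Row 1 is strictly dominated by row 2, so the inspector never plays it.
The remaining 2×2 game on (2, 3) × (r1, r2) has no saddle point. Let the inspector play 2 with probability p; indifference gives 7p + 14(1−p) = 9p + 3(1−p), so p = 11/13.
Similarly the inspectee's optimal q on r1 is 6/13, and the value is 7·(6/13) + (9)·(7/13) = 105/13.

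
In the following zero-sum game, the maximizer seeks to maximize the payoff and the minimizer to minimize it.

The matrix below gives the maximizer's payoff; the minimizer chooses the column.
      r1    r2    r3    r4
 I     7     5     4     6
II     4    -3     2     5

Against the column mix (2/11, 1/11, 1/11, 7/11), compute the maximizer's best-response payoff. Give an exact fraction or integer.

65/11

I: (7)·(2/11) + (5)·(1/11) + (4)·(1/11) + (6)·(7/11) = 65/11.
II: (4)·(2/11) + (-3)·(1/11) + (2)·(1/11) + (5)·(7/11) = 42/11.
The best pure response is I with expected payoff 65/11.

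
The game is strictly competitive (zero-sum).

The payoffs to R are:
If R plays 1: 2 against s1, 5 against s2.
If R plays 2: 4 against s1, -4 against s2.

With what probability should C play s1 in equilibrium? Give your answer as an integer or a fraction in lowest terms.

9/11

Row minima are 2 and -4, so R's maximin is 2; column maxima are 4 and 5, so C's minimax is 4. These differ, so the equilibrium is in mixed strategies.
Let C play s1 with probability q. R is indifferent when 2q + 5(1−q) = 4q − 4(1−q), giving q = 9/11.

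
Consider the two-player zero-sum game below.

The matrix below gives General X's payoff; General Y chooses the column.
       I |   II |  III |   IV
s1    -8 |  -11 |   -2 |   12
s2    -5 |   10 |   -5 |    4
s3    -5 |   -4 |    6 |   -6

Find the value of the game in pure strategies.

Row minima: -11, -5, -6 → General X's maximin is -5.
Column maxima: -5, 10, 6, 12 → General Y's minimax is -5.
They coincide at (s2, I), so the value is -5.

-5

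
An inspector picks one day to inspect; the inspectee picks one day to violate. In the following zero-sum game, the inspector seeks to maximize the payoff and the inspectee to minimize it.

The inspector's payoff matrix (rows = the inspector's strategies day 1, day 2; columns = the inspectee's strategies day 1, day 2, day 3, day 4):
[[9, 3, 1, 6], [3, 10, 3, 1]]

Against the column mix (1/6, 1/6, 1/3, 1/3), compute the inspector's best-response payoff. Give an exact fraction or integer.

day 1: (9)·(1/6) + (3)·(1/6) + (1)·(1/3) + (6)·(1/3) = 13/3.
day 2: (3)·(1/6) + (10)·(1/6) + (3)·(1/3) + (1)·(1/3) = 7/2.
The best pure response is day 1 with expected payoff 13/3.

13/3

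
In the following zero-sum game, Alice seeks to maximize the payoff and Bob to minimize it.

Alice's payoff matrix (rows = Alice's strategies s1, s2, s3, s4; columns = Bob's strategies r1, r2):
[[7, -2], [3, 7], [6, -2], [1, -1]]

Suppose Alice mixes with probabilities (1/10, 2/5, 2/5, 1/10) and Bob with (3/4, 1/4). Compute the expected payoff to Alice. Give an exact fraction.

Against (3/4, 1/4), each row's expected payoff is s1: 19/4; s2: 4; s3: 4; s4: 1/2.
Taking the (1/10, 2/5, 2/5, 1/10)-weighted average: (1/10)·(19/4) + (2/5)·(4) + (2/5)·(4) + (1/10)·(1/2) = 149/40.

149/40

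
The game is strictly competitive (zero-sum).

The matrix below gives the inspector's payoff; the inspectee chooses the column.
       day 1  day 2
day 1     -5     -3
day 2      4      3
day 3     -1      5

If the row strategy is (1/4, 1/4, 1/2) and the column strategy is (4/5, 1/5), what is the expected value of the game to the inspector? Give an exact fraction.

-1/10

Against (4/5, 1/5), each row's expected payoff is day 1: -23/5; day 2: 19/5; day 3: 1/5.
Taking the (1/4, 1/4, 1/2)-weighted average: (1/4)·(-23/5) + (1/4)·(19/5) + (1/2)·(1/5) = -1/10.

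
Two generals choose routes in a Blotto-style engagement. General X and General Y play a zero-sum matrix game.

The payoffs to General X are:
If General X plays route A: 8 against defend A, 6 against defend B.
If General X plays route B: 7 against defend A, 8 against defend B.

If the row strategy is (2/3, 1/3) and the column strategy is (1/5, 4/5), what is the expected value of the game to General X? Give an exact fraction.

103/15

Against (1/5, 4/5), each row's expected payoff is route A: 32/5; route B: 39/5.
Taking the (2/3, 1/3)-weighted average: (2/3)·(32/5) + (1/3)·(39/5) = 103/15.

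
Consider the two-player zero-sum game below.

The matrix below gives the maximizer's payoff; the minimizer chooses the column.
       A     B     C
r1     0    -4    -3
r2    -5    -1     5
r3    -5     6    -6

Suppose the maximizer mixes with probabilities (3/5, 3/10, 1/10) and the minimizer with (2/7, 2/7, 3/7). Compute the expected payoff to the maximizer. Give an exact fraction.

Against (2/7, 2/7, 3/7), each row's expected payoff is r1: -17/7; r2: 3/7; r3: -16/7.
Taking the (3/5, 3/10, 1/10)-weighted average: (3/5)·(-17/7) + (3/10)·(3/7) + (1/10)·(-16/7) = -109/70.

-109/70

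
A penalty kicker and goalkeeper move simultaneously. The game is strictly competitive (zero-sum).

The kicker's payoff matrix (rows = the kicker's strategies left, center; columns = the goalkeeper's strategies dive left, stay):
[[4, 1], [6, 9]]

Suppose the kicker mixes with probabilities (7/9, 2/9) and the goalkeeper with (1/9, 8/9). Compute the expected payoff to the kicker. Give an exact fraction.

Against (1/9, 8/9), each row's expected payoff is left: 4/3; center: 26/3.
Taking the (7/9, 2/9)-weighted average: (7/9)·(4/3) + (2/9)·(26/3) = 80/27.

80/27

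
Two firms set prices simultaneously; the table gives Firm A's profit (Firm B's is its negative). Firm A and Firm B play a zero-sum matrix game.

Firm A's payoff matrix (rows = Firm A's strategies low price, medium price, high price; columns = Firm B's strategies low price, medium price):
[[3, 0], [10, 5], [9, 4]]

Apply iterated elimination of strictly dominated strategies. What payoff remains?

5

Column low price is strictly dominated by medium price for Firm B (0<3, 5<10, 4<9); eliminate low price.
Row high price is strictly dominated by row medium price (5>4); eliminate high price.
Row low price is strictly dominated by row medium price (5>0); eliminate low price.
Only (medium price, medium price) remains, with payoff 5.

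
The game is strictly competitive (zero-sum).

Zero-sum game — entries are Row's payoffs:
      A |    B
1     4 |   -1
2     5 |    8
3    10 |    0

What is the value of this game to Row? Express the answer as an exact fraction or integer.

Row 1 is strictly dominated by row 3, so Row never plays it.
The remaining 2×2 game on (2, 3) × (A, B) has no saddle point. Let Row play 2 with probability p; indifference gives 5p + 10(1−p) = 8p, so p = 10/13.
Similarly Column's optimal q on A is 8/13, and the value is 5·(8/13) + (8)·(5/13) = 80/13.

80/13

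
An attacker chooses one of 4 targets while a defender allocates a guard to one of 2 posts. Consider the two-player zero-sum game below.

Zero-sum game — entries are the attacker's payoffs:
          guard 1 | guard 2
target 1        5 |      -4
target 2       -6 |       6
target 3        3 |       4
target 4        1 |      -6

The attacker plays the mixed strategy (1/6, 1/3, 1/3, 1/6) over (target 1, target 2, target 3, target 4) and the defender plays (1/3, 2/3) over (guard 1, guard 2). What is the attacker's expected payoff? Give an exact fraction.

Against (1/3, 2/3), each row's expected payoff is target 1: -1; target 2: 2; target 3: 11/3; target 4: -11/3.
Taking the (1/6, 1/3, 1/3, 1/6)-weighted average: (1/6)·(-1) + (1/3)·(2) + (1/3)·(11/3) + (1/6)·(-11/3) = 10/9.

10/9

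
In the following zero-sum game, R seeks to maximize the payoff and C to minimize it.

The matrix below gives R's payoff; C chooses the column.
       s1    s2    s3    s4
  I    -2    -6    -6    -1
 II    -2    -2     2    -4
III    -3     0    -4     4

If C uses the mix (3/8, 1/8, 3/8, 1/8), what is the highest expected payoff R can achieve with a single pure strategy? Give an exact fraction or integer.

I: (-2)·(3/8) + (-6)·(1/8) + (-6)·(3/8) + (-1)·(1/8) = -31/8.
II: (-2)·(3/8) + (-2)·(1/8) + (2)·(3/8) + (-4)·(1/8) = -3/4.
III: (-3)·(3/8) + (0)·(1/8) + (-4)·(3/8) + (4)·(1/8) = -17/8.
The best pure response is II with expected payoff -3/4.

-3/4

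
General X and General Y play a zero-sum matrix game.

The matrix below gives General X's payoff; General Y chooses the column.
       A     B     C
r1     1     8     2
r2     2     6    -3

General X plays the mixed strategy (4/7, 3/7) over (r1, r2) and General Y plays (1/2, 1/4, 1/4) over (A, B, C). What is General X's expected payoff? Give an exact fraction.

69/28

Against (1/2, 1/4, 1/4), each row's expected payoff is r1: 3; r2: 7/4.
Taking the (4/7, 3/7)-weighted average: (4/7)·(3) + (3/7)·(7/4) = 69/28.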